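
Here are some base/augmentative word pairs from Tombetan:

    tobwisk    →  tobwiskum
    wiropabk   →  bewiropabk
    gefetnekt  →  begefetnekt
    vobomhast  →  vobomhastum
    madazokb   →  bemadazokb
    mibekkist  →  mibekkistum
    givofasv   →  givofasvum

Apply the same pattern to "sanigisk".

sanigiskum

"sanigisk" has second-to-last letter 's'. The stems whose second-to-last letter is 's' (vobomhast → vobomhastum, mibekkist → mibekkistum, tobwisk → tobwiskum) add -um.
So sanigisk → sanigiskum.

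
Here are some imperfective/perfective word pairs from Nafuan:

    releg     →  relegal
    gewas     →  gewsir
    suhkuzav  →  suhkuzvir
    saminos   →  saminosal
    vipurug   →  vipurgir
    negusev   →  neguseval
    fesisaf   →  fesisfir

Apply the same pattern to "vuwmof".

vipurug and releg both end in -g yet inflect differently (vipurgir, relegal), so the final letter is not what conditions the rule; the last vowel is.
"vuwmof" has last vowel 'o'. The one such stem in the data (saminos → saminosal) adds -al, so the same rule applies.
So vuwmof → vuwmofal.

vuwmofal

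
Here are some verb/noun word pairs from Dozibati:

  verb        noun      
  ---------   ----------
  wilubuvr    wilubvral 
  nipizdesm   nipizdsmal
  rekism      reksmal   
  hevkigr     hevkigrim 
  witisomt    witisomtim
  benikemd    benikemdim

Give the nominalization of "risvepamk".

risvepamkim

wilubuvr and hevkigr both end in -r yet inflect differently (wilubvral, hevkigrim), so the final letter is not what conditions the rule; the second-to-last letter is.
"risvepamk" has second-to-last letter 'm'. The stems whose second-to-last letter is 'm' (witisomt → witisomtim, benikemd → benikemdim) add -im.
The other pattern: stems whose second-to-last letter is 's' or 'v' delete the last vowel and add -al.
So risvepamk → risvepamkim.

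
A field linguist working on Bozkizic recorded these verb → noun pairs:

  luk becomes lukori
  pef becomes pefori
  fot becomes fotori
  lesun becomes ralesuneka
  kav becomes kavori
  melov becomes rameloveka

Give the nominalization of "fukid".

rafukideka

melov and kav both end in -v yet inflect differently (rameloveka, kavori), so the final letter is not what conditions the rule; the number of vowels is.
"fukid" has 2 vowels. The stems with 2 vowels (lesun → ralesuneka, melov → rameloveka) add ra- … -eka around the stem.
So fukid → rafukideka.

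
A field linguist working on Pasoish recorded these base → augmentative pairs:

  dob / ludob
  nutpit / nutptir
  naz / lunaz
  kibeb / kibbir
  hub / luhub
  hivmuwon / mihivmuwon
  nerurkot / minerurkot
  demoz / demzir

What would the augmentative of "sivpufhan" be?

misivpufhan

"sivpufhan" has 3 vowels. The stems with 3 vowels (hivmuwon → mihivmuwon, nerurkot → minerurkot) add the prefix mi-.
So sivpufhan → misivpufhan.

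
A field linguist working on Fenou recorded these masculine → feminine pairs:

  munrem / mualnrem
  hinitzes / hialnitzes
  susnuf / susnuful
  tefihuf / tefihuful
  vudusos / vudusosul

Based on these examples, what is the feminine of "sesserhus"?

hinitzes and vudusos both end in -s yet inflect differently (hialnitzes, vudusosul), so the final letter is not what conditions the rule; the last vowel is.
"sesserhus" has last vowel 'u'. The stems whose last vowel is 'u' (susnuf → susnuful, tefihuf → tefihuful) add -ul.
The other pattern: stems whose last vowel is 'e' insert -al- after the first vowel.
So sesserhus → sesserhusul.

sesserhusul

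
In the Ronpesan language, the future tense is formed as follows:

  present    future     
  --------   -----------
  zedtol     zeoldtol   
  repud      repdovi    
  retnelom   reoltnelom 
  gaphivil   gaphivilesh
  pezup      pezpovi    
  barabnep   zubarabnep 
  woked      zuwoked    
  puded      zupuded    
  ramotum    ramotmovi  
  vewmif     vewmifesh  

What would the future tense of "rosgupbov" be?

"rosgupbov" has last vowel 'o'. The stems whose last vowel is 'o' (zedtol → zeoldtol, retnelom → reoltnelom) insert -ol- after the first vowel.
The other patterns: stems whose last vowel is 'u' delete the last vowel and add -ovi; stems whose last vowel is 'e' add the prefix zu-; stems whose last vowel is 'i' add -esh.
So rosgupbov → roolsgupbov.

roolsgupbov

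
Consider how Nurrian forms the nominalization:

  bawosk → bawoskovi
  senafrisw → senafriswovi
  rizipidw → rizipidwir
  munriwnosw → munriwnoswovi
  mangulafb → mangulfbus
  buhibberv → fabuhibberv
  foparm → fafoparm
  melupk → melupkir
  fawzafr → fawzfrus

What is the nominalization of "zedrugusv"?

zedrugusvovi

munriwnosw and rizipidw both end in -w yet inflect differently (munriwnoswovi, rizipidwir), so the final letter is not what conditions the rule; the second-to-last letter is.
"zedrugusv" has second-to-last letter 's'. The stems whose second-to-last letter is 's' (bawosk → bawoskovi, munriwnosw → munriwnoswovi, senafrisw → senafriswovi) add -ovi.
So zedrugusv → zedrugusvovi.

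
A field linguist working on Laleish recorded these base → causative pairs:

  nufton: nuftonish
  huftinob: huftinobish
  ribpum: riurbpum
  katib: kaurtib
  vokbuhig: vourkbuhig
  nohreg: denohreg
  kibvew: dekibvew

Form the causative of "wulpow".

huftinob and katib both end in -b yet inflect differently (huftinobish, kaurtib), so the final letter is not what conditions the rule; the last vowel is.
"wulpow" has last vowel 'o'. The stems whose last vowel is 'o' (nufton → nuftonish, huftinob → huftinobish) add -ish.
So wulpow → wulpowish.

wulpowish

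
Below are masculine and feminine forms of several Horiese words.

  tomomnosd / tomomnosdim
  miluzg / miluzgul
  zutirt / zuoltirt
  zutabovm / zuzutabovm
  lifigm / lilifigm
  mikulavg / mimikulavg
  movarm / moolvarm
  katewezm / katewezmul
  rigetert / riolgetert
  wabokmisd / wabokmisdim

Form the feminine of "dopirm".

doolpirm

"dopirm" has second-to-last letter 'r'. The stems whose second-to-last letter is 'r' (zutirt → zuoltirt, rigetert → riolgetert, movarm → moolvarm) insert -ol- after the first vowel.
The other patterns: stems whose second-to-last letter is 'z' add -ul; stems whose second-to-last letter is 's' add -im; stems whose second-to-last letter is 'g' or 'v' repeat the first consonant+vowel as a prefix.
So dopirm → doolpirm.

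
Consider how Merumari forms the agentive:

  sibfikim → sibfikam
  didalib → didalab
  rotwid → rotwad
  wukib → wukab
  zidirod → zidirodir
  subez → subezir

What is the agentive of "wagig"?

wagag

rotwid and zidirod both end in -d yet inflect differently (rotwad, zidirodir), so the final letter is not what conditions the rule; the last vowel is.
"wagig" has last vowel 'i'. The stems whose last vowel is 'i' (sibfikim → sibfikam, didalib → didalab, rotwid → rotwad) change the last vowel to 'a'.
So wagig → wagag.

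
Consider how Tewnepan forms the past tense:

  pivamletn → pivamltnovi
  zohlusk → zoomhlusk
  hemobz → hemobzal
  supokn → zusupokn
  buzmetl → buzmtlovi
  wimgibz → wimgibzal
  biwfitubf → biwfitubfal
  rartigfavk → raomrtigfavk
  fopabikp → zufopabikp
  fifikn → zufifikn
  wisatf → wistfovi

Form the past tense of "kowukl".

"kowukl" has second-to-last letter 'k'. The stems whose second-to-last letter is 'k' (fopabikp → zufopabikp, fifikn → zufifikn, supokn → zusupokn) add the prefix zu-.
So kowukl → zukowukl.

zukowukl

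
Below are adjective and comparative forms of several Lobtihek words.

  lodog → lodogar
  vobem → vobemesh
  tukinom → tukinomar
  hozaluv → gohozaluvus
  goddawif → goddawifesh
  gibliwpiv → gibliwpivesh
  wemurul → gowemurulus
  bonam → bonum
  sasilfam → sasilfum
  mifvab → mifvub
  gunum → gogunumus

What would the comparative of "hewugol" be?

hewugolar

vobem and tukinom both end in -m yet inflect differently (vobemesh, tukinomar), so the final letter is not what conditions the rule; the last vowel is.
"hewugol" has last vowel 'o'. The stems whose last vowel is 'o' (lodog → lodogar, tukinom → tukinomar) add -ar.
So hewugol → hewugolar.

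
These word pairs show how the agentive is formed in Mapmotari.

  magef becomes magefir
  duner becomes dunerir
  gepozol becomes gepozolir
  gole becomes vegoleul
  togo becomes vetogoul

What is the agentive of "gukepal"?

"gukepal" ends in a consonant. The stems ending in a consonant (magef → magefir, duner → dunerir, gepozol → gepozolir) add -ir.
So gukepal → gukepalir.

gukepalir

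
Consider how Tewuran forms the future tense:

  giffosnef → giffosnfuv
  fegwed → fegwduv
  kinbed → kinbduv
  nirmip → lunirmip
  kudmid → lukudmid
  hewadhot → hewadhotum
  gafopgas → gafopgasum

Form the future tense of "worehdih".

luworehdih

fegwed and kudmid both end in -d yet inflect differently (fegwduv, lukudmid), so the final letter is not what conditions the rule; the last vowel is.
"worehdih" has last vowel 'i'. The stems whose last vowel is 'i' (nirmip → lunirmip, kudmid → lukudmid) add the prefix lu-.
The other patterns: stems whose last vowel is 'e' delete the last vowel and add -uv; stems whose last vowel is 'a' or 'o' add -um.
So worehdih → luworehdih.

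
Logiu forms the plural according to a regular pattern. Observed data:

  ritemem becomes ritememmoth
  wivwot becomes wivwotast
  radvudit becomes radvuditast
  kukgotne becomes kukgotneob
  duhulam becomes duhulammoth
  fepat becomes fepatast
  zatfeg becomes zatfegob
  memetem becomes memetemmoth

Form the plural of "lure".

duhulam and fepat both have last vowel 'a' yet inflect differently (duhulammoth, fepatast), so the last vowel is not what conditions the rule; the final letter is.
"lure" ends in -e. The one such stem in the data (kukgotne → kukgotneob) adds -ob, so the same rule applies.
So lure → lureob.

lureob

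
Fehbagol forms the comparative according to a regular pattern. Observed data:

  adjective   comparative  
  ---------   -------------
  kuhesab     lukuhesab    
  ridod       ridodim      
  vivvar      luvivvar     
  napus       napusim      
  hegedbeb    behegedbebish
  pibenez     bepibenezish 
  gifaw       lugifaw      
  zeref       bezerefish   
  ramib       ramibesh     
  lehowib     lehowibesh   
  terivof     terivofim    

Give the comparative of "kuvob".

kuvobim

terivof and zeref both end in -f yet inflect differently (terivofim, bezerefish), so the final letter is not what conditions the rule; the last vowel is.
"kuvob" has last vowel 'o'. The stems whose last vowel is 'o' (terivof → terivofim, ridod → ridodim) add -im.
So kuvob → kuvobim.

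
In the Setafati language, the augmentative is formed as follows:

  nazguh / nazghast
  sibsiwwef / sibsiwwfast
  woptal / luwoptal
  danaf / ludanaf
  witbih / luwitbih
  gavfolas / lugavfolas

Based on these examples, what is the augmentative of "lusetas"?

lulusetas

sibsiwwef and danaf both end in -f yet inflect differently (sibsiwwfast, ludanaf), so the final letter is not what conditions the rule; the last vowel is.
"lusetas" has last vowel 'a'. The stems whose last vowel is 'a' (woptal → luwoptal, danaf → ludanaf, gavfolas → lugavfolas) add the prefix lu-.
The other pattern: stems whose last vowel is 'e' or 'u' delete the last vowel and add -ast.
So lusetas → lulusetas.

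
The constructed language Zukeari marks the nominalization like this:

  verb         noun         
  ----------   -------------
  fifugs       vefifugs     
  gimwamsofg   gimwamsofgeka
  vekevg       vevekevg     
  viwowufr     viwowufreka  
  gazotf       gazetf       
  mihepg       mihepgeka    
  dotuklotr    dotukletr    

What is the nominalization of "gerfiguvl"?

dotuklotr and viwowufr both end in -r yet inflect differently (dotukletr, viwowufreka), so the final letter is not what conditions the rule; the second-to-last letter is.
"gerfiguvl" has second-to-last letter 'v'. The one such stem in the data (vekevg → vevekevg) adds the prefix ve-, so the same rule applies.
The other patterns: stems whose second-to-last letter is 't' change the last vowel to 'e'; stems whose second-to-last letter is 'f' or 'p' add -eka.
So gerfiguvl → vegerfiguvl.

vegerfiguvl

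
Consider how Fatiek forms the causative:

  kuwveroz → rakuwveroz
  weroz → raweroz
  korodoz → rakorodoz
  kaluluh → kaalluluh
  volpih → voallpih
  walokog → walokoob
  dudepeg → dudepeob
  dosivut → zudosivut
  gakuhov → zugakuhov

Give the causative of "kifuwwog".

"kifuwwog" ends in -g. The stems ending in -g (walokog → walokoob, dudepeg → dudepeob) drop the final letter and add -ob.
So kifuwwog → kifuwwoob.

kifuwwoob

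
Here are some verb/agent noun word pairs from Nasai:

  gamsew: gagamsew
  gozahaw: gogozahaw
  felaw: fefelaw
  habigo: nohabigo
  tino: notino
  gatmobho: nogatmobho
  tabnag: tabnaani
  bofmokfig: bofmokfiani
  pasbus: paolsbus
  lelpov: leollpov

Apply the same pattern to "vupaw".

vuvupaw

"vupaw" ends in -w. The stems ending in -w (gamsew → gagamsew, gozahaw → gogozahaw, felaw → fefelaw) repeat the first consonant+vowel as a prefix.
The other patterns: stems ending in -o add the prefix no-; stems ending in -g drop the final letter and add -ani; stems ending in -s or -v insert -ol- after the first vowel.
So vupaw → vuvupaw.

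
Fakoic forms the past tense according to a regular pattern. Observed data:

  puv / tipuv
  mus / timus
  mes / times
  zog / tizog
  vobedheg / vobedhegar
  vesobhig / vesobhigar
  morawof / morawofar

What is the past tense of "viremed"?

zog and vobedheg both end in -g yet inflect differently (tizog, vobedhegar), so the final letter is not what conditions the rule; the number of vowels is.
"viremed" has 3 vowels. The stems with 3 vowels (vobedheg → vobedhegar, vesobhig → vesobhigar, morawof → morawofar) add -ar.
So viremed → viremedar.

viremedar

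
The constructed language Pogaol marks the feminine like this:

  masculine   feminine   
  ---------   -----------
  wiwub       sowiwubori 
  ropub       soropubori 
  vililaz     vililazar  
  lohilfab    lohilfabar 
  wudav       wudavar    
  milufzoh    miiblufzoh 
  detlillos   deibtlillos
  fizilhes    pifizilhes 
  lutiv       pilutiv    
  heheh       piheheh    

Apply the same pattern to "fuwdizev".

"fuwdizev" has last vowel 'e'. The stems whose last vowel is 'e' (fizilhes → pifizilhes, heheh → piheheh) add the prefix pi-.
The other patterns: stems whose last vowel is 'u' add so- … -ori around the stem; stems whose last vowel is 'a' add -ar; stems whose last vowel is 'o' insert -ib- after the first vowel.
So fuwdizev → pifuwdizev.

pifuwdizev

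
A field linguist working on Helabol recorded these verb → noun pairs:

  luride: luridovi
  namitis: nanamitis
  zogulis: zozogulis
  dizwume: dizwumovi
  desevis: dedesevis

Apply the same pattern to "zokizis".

zozokizis

"zokizis" ends in a consonant. The stems ending in a consonant (zogulis → zozogulis, desevis → dedesevis, namitis → nanamitis) repeat the first consonant+vowel as a prefix.
So zokizis → zozokizis.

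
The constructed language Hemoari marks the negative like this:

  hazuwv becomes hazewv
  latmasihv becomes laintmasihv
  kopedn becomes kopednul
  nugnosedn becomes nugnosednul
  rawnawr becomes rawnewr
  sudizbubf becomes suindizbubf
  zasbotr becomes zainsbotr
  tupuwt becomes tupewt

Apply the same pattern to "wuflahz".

"wuflahz" has second-to-last letter 'h'. The one such stem in the data (latmasihv → laintmasihv) inserts -in- after the first vowel (as do zasbotr, sudizbubf), so the same rule applies.
The other patterns: stems whose second-to-last letter is 'w' change the last vowel to 'e'; stems whose second-to-last letter is 'd' add -ul.
So wuflahz → wuinflahz.

wuinflahz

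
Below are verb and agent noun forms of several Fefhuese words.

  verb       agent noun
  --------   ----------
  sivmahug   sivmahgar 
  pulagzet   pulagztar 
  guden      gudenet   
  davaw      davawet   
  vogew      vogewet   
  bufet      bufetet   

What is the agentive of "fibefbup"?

pulagzet and bufet both end in -t yet inflect differently (pulagztar, bufetet), so the final letter is not what conditions the rule; the number of vowels is.
"fibefbup" has 3 vowels. The stems with 3 vowels (sivmahug → sivmahgar, pulagzet → pulagztar) delete the last vowel and add -ar.
The other pattern: stems with 2 vowels add -et.
So fibefbup → fibefbpar.

fibefbpar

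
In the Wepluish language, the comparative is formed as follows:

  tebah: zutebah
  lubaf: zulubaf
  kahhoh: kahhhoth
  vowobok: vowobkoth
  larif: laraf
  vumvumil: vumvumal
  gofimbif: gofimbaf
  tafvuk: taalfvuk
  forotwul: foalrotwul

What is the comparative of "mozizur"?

moalzizur

"mozizur" has last vowel 'u'. The stems whose last vowel is 'u' (tafvuk → taalfvuk, forotwul → foalrotwul) insert -al- after the first vowel.
The other patterns: stems whose last vowel is 'a' add the prefix zu-; stems whose last vowel is 'o' delete the last vowel and add -oth; stems whose last vowel is 'i' change the last vowel to 'a'.
So mozizur → moalzizur.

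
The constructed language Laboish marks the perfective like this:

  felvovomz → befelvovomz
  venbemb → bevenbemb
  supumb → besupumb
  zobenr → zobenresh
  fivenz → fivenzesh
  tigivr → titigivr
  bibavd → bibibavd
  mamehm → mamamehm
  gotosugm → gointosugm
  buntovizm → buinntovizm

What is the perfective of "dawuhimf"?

bedawuhimf

"dawuhimf" has second-to-last letter 'm'. The stems whose second-to-last letter is 'm' (felvovomz → befelvovomz, venbemb → bevenbemb, supumb → besupumb) add the prefix be-.
The other patterns: stems whose second-to-last letter is 'n' add -esh; stems whose second-to-last letter is 'h' or 'v' repeat the first consonant+vowel as a prefix; stems whose second-to-last letter is 'g' or 'z' insert -in- after the first vowel.
So dawuhimf → bedawuhimf.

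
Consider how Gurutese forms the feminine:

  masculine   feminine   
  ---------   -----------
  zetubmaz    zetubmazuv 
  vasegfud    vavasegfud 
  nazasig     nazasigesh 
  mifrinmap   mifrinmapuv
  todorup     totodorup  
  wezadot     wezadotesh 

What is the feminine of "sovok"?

sovokesh

todorup and mifrinmap both end in -p yet inflect differently (totodorup, mifrinmapuv), so the final letter is not what conditions the rule; the last vowel is.
"sovok" has last vowel 'o'. The one such stem in the data (wezadot → wezadotesh) adds -esh, so the same rule applies.
So sovok → sovokesh.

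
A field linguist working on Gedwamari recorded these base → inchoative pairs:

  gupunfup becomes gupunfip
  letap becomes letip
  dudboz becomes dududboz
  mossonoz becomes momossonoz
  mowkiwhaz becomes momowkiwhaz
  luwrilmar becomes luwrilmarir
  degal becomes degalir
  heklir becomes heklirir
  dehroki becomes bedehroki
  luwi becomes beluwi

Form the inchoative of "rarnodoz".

"rarnodoz" ends in -z. The stems ending in -z (dudboz → dududboz, mossonoz → momossonoz, mowkiwhaz → momowkiwhaz) repeat the first consonant+vowel as a prefix.
So rarnodoz → rararnodoz.

rararnodoz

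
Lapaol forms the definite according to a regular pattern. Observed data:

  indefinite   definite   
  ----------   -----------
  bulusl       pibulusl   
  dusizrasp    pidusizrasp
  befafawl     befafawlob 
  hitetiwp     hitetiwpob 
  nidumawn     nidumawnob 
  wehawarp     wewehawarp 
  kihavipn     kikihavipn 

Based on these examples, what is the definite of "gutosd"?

pigutosd

bulusl and befafawl both end in -l yet inflect differently (pibulusl, befafawlob), so the final letter is not what conditions the rule; the second-to-last letter is.
"gutosd" has second-to-last letter 's'. The stems whose second-to-last letter is 's' (bulusl → pibulusl, dusizrasp → pidusizrasp) add the prefix pi-.
The other patterns: stems whose second-to-last letter is 'w' add -ob; stems whose second-to-last letter is 'p' or 'r' repeat the first consonant+vowel as a prefix.
So gutosd → pigutosd.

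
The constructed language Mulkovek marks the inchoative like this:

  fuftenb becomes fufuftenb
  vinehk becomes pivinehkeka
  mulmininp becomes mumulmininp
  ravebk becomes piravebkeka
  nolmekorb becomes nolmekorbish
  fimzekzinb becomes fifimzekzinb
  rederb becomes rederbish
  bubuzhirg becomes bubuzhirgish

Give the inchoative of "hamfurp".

hamfurpish

rederb and fimzekzinb both end in -b yet inflect differently (rederbish, fifimzekzinb), so the final letter is not what conditions the rule; the second-to-last letter is.
"hamfurp" has second-to-last letter 'r'. The stems whose second-to-last letter is 'r' (rederb → rederbish, nolmekorb → nolmekorbish, bubuzhirg → bubuzhirgish) add -ish.
So hamfurp → hamfurpish.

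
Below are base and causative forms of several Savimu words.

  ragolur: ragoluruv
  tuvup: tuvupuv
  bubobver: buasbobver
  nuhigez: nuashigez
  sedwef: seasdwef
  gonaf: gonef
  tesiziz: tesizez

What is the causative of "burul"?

buruluv

ragolur and bubobver both end in -r yet inflect differently (ragoluruv, buasbobver), so the final letter is not what conditions the rule; the last vowel is.
"burul" has last vowel 'u'. The stems whose last vowel is 'u' (ragolur → ragoluruv, tuvup → tuvupuv) add -uv.
The other patterns: stems whose last vowel is 'e' insert -as- after the first vowel; stems whose last vowel is 'a' or 'i' change the last vowel to 'e'.
So burul → buruluv.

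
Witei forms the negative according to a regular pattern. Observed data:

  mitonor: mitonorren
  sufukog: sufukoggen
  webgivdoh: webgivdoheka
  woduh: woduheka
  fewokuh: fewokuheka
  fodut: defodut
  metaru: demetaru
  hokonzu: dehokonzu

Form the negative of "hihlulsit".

"hihlulsit" ends in -t. The one such stem in the data (fodut → defodut) adds the prefix de-, so the same rule applies.
The other patterns: stems ending in -g or -r double the final consonant and add -en; stems ending in -h add -eka.
So hihlulsit → dehihlulsit.

dehihlulsit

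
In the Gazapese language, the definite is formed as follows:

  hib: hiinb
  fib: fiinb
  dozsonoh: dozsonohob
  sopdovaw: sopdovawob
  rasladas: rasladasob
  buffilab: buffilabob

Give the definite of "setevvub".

setevvubob

hib and buffilab both end in -b yet inflect differently (hiinb, buffilabob), so the final letter is not what conditions the rule; the number of vowels is.
"setevvub" has 3 vowels. The stems with 3 vowels (dozsonoh → dozsonohob, sopdovaw → sopdovawob, rasladas → rasladasob) add -ob.
So setevvub → setevvubob.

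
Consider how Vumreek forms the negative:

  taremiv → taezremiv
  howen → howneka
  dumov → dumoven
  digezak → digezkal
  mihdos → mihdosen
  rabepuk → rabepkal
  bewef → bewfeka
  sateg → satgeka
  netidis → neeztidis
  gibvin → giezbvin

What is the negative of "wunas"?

"wunas" has last vowel 'a'. The one such stem in the data (digezak → digezkal) deletes the last vowel and adds -al (as does rabepuk), so the same rule applies.
The other patterns: stems whose last vowel is 'o' add -en; stems whose last vowel is 'e' delete the last vowel and add -eka; stems whose last vowel is 'i' insert -ez- after the first vowel.
So wunas → wunsal.

wunsal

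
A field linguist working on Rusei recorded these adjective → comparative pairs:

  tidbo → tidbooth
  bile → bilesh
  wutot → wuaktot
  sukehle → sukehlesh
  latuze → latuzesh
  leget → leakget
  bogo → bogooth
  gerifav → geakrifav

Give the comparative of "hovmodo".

"hovmodo" ends in -o. The stems ending in -o (bogo → bogooth, tidbo → tidbooth) add -oth.
The other patterns: stems ending in -e drop the final letter and add -esh; stems ending in -t or -v insert -ak- after the first vowel.
So hovmodo → hovmodooth.

hovmodooth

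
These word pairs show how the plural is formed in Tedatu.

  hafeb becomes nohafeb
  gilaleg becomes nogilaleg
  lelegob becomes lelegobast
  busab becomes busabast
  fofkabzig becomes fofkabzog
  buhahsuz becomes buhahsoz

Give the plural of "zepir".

hafeb and lelegob both end in -b yet inflect differently (nohafeb, lelegobast), so the final letter is not what conditions the rule; the last vowel is.
"zepir" has last vowel 'i'. The one such stem in the data (fofkabzig → fofkabzog) changes the last vowel to 'o' (as does buhahsuz), so the same rule applies.
The other patterns: stems whose last vowel is 'e' add the prefix no-; stems whose last vowel is 'a' or 'o' add -ast.
So zepir → zepor.

zepor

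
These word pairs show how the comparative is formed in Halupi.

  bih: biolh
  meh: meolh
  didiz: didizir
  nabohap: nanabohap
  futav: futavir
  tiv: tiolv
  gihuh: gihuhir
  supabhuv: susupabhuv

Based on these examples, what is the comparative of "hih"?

"hih" has 1 vowel. The stems with 1 vowel (meh → meolh, bih → biolh, tiv → tiolv) insert -ol- after the first vowel.
The other patterns: stems with 2 vowels add -ir; stems with 3 vowels repeat the first consonant+vowel as a prefix.
So hih → hiolh.

hiolh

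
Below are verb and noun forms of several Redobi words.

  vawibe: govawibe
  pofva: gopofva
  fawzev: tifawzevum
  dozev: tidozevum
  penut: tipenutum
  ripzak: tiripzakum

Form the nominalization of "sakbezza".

gosakbezza

vawibe and fawzev both have last vowel 'e' yet inflect differently (govawibe, tifawzevum), so the last vowel is not what conditions the rule; whether the stem ends in a vowel or a consonant is.
"sakbezza" ends in a vowel. The stems ending in a vowel (vawibe → govawibe, pofva → gopofva) add the prefix go-.
So sakbezza → gosakbezza.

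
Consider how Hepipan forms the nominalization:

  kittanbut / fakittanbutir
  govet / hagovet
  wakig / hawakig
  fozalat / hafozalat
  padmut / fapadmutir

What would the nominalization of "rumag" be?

padmut and govet both end in -t yet inflect differently (fapadmutir, hagovet), so the final letter is not what conditions the rule; the last vowel is.
"rumag" has last vowel 'a'. The one such stem in the data (fozalat → hafozalat) adds the prefix ha-, so the same rule applies.
The other pattern: stems whose last vowel is 'u' add fa- … -ir around the stem.
So rumag → harumag.

harumag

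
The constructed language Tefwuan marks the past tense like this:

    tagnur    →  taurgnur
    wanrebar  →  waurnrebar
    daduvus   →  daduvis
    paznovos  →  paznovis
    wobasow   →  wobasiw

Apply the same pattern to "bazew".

"bazew" ends in -w. The one such stem in the data (wobasow → wobasiw) changes the last vowel to 'i' (as do daduvus, paznovos), so the same rule applies.
So bazew → baziw.

baziw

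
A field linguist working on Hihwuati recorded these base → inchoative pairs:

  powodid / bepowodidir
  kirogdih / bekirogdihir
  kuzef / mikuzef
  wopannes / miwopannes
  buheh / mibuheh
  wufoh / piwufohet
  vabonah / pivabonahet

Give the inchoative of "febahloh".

pifebahlohet

kirogdih and buheh both end in -h yet inflect differently (bekirogdihir, mibuheh), so the final letter is not what conditions the rule; the last vowel is.
"febahloh" has last vowel 'o'. The one such stem in the data (wufoh → piwufohet) adds pi- … -et around the stem, so the same rule applies.
So febahloh → pifebahlohet.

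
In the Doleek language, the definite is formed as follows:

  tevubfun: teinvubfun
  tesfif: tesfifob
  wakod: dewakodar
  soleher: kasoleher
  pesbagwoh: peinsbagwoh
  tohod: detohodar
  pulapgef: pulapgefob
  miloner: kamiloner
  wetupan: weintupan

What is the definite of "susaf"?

susafob

"susaf" ends in -f. The stems ending in -f (pulapgef → pulapgefob, tesfif → tesfifob) add -ob.
So susaf → susafob.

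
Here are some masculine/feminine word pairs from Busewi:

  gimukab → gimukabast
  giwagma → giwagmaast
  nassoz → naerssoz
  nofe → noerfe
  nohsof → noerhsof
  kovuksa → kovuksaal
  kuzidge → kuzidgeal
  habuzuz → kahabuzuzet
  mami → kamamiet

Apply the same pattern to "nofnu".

noerfnu

"nofnu" begins with n-. The stems beginning with n- (nassoz → naerssoz, nofe → noerfe, nohsof → noerhsof) insert -er- after the first vowel.
So nofnu → noerfnu.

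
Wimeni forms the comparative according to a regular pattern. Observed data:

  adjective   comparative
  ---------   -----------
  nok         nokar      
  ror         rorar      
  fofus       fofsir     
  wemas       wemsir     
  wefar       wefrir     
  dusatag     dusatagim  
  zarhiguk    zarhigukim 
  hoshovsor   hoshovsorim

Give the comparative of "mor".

morar

ror and wefar both end in -r yet inflect differently (rorar, wefrir), so the final letter is not what conditions the rule; the number of vowels is.
"mor" has 1 vowel. The stems with 1 vowel (nok → nokar, ror → rorar) add -ar.
The other patterns: stems with 2 vowels delete the last vowel and add -ir; stems with 3 vowels add -im.
So mor → morar.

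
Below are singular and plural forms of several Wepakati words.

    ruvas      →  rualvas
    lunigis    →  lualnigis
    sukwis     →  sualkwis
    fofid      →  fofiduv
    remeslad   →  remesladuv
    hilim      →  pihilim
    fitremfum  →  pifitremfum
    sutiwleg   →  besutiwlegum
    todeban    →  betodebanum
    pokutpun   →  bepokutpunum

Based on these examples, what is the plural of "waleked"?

walekeduv

"waleked" ends in -d. The stems ending in -d (fofid → fofiduv, remeslad → remesladuv) add -uv.
The other patterns: stems ending in -s insert -al- after the first vowel; stems ending in -m add the prefix pi-; stems ending in -g or -n add be- … -um around the stem.
So waleked → walekeduv.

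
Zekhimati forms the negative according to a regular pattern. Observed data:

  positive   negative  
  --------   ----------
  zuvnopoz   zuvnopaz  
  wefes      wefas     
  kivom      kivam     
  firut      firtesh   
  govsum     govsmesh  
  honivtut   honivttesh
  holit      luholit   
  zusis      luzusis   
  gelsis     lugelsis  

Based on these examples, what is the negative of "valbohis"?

"valbohis" has last vowel 'i'. The stems whose last vowel is 'i' (holit → luholit, zusis → luzusis, gelsis → lugelsis) add the prefix lu-.
So valbohis → luvalbohis.

luvalbohis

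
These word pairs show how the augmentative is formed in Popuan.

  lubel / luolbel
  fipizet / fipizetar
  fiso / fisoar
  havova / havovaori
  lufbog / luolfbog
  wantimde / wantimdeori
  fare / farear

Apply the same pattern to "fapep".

fapepar

fare and wantimde both end in -e yet inflect differently (farear, wantimdeori), so the final letter is not what conditions the rule; the first letter is.
"fapep" begins with f-. The stems beginning with f- (fare → farear, fiso → fisoar, fipizet → fipizetar) add -ar.
So fapep → fapepar.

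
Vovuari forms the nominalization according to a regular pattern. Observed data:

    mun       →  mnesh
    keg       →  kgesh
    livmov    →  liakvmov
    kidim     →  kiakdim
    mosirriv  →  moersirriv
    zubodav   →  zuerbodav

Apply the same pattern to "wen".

wnesh

livmov and mosirriv both end in -v yet inflect differently (liakvmov, moersirriv), so the final letter is not what conditions the rule; the number of vowels is.
"wen" has 1 vowel. The stems with 1 vowel (mun → mnesh, keg → kgesh) delete the last vowel and add -esh.
The other patterns: stems with 2 vowels insert -ak- after the first vowel; stems with 3 vowels insert -er- after the first vowel.
So wen → wnesh.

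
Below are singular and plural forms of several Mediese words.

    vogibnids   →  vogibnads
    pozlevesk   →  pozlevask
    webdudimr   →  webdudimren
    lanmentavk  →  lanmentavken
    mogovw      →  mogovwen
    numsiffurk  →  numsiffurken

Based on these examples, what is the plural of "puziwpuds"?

pozlevesk and lanmentavk both end in -k yet inflect differently (pozlevask, lanmentavken), so the final letter is not what conditions the rule; the second-to-last letter is.
"puziwpuds" has second-to-last letter 'd'. The one such stem in the data (vogibnids → vogibnads) changes the last vowel to 'a' (as does pozlevesk), so the same rule applies.
The other pattern: stems whose second-to-last letter is 'm', 'r' or 'v' add -en.
So puziwpuds → puziwpads.

puziwpads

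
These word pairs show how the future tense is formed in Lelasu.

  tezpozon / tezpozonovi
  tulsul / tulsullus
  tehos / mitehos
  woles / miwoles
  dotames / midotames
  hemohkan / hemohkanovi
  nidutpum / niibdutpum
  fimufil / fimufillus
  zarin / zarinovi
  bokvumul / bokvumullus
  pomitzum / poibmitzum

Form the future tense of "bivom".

bokvumul and pomitzum both have last vowel 'u' yet inflect differently (bokvumullus, poibmitzum), so the last vowel is not what conditions the rule; the final letter is.
"bivom" ends in -m. The stems ending in -m (pomitzum → poibmitzum, nidutpum → niibdutpum) insert -ib- after the first vowel.
The other patterns: stems ending in -s add the prefix mi-; stems ending in -l double the final consonant and add -us; stems ending in -n add -ovi.
So bivom → biibvom.

biibvom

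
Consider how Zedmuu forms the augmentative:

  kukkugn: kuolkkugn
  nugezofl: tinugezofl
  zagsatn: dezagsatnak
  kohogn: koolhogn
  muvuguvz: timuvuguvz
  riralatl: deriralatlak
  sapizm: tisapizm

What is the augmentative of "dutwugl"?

duoltwugl

kukkugn and zagsatn both end in -n yet inflect differently (kuolkkugn, dezagsatnak), so the final letter is not what conditions the rule; the second-to-last letter is.
"dutwugl" has second-to-last letter 'g'. The stems whose second-to-last letter is 'g' (kukkugn → kuolkkugn, kohogn → koolhogn) insert -ol- after the first vowel.
So dutwugl → duoltwugl.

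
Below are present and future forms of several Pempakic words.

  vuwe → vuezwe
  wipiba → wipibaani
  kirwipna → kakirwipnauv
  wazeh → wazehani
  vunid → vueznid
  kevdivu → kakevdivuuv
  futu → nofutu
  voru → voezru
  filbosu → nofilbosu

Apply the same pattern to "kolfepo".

kakolfepouv

filbosu and kevdivu both end in -u yet inflect differently (nofilbosu, kakevdivuuv), so the final letter is not what conditions the rule; the first letter is.
"kolfepo" begins with k-. The stems beginning with k- (kevdivu → kakevdivuuv, kirwipna → kakirwipnauv) add ka- … -uv around the stem.
The other patterns: stems beginning with w- add -ani; stems beginning with f- add the prefix no-; stems beginning with v- insert -ez- after the first vowel.
So kolfepo → kakolfepouv.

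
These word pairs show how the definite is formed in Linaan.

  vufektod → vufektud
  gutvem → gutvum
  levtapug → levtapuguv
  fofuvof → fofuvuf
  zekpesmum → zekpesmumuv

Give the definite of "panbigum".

panbigumuv

zekpesmum and gutvem both end in -m yet inflect differently (zekpesmumuv, gutvum), so the final letter is not what conditions the rule; the last vowel is.
"panbigum" has last vowel 'u'. The stems whose last vowel is 'u' (levtapug → levtapuguv, zekpesmum → zekpesmumuv) add -uv.
So panbigum → panbigumuv.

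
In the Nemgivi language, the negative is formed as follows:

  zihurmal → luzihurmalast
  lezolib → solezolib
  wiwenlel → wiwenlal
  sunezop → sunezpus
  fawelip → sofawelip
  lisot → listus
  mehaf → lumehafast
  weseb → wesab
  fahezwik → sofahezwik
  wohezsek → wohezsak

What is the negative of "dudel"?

dudal

sunezop and fawelip both end in -p yet inflect differently (sunezpus, sofawelip), so the final letter is not what conditions the rule; the last vowel is.
"dudel" has last vowel 'e'. The stems whose last vowel is 'e' (wohezsek → wohezsak, wiwenlel → wiwenlal, weseb → wesab) change the last vowel to 'a'.
So dudel → dudal.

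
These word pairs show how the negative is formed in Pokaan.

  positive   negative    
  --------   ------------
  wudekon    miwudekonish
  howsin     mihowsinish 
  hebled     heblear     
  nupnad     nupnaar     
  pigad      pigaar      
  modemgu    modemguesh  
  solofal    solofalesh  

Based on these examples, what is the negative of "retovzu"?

retovzuesh

"retovzu" ends in -u. The one such stem in the data (modemgu → modemguesh) adds -esh, so the same rule applies.
The other patterns: stems ending in -n add mi- … -ish around the stem; stems ending in -d drop the final letter and add -ar.
So retovzu → retovzuesh.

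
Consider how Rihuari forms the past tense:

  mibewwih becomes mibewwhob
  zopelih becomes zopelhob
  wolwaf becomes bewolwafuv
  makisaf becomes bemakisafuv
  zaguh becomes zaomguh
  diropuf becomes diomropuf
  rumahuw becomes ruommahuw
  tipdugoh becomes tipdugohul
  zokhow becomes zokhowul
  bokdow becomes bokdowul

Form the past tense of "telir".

mibewwih and zaguh both end in -h yet inflect differently (mibewwhob, zaomguh), so the final letter is not what conditions the rule; the last vowel is.
"telir" has last vowel 'i'. The stems whose last vowel is 'i' (mibewwih → mibewwhob, zopelih → zopelhob) delete the last vowel and add -ob.
So telir → telrob.

telrob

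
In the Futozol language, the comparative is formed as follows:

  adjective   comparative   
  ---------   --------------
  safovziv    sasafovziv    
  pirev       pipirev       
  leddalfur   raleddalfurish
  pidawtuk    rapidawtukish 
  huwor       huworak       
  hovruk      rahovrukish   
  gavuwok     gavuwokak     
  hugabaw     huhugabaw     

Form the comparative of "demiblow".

gavuwok and pidawtuk both end in -k yet inflect differently (gavuwokak, rapidawtukish), so the final letter is not what conditions the rule; the last vowel is.
"demiblow" has last vowel 'o'. The stems whose last vowel is 'o' (huwor → huworak, gavuwok → gavuwokak) add -ak.
The other patterns: stems whose last vowel is 'u' add ra- … -ish around the stem; stems whose last vowel is 'a', 'e' or 'i' repeat the first consonant+vowel as a prefix.
So demiblow → demiblowak.

demiblowak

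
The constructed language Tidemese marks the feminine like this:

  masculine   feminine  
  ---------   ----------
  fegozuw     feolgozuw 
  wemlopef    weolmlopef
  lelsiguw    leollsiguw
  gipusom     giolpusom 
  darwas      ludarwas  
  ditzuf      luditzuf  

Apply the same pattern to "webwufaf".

"webwufaf" has 3 vowels. The stems with 3 vowels (fegozuw → feolgozuw, wemlopef → weolmlopef, lelsiguw → leollsiguw) insert -ol- after the first vowel.
The other pattern: stems with 2 vowels add the prefix lu-.
So webwufaf → weolbwufaf.

weolbwufaf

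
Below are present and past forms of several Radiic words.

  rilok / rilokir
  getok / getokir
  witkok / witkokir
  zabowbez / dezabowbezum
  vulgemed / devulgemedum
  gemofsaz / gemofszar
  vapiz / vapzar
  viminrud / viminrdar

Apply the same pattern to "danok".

zabowbez and gemofsaz both end in -z yet inflect differently (dezabowbezum, gemofszar), so the final letter is not what conditions the rule; the last vowel is.
"danok" has last vowel 'o'. The stems whose last vowel is 'o' (rilok → rilokir, getok → getokir, witkok → witkokir) add -ir.
The other patterns: stems whose last vowel is 'e' add de- … -um around the stem; stems whose last vowel is 'a', 'i' or 'u' delete the last vowel and add -ar.
So danok → danokir.

danokir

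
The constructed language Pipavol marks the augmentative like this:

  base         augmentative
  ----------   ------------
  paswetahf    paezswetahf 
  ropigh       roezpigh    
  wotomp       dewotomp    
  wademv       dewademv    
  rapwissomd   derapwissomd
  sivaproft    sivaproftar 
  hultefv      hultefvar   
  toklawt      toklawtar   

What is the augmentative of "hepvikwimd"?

dehepvikwimd

wademv and hultefv both end in -v yet inflect differently (dewademv, hultefvar), so the final letter is not what conditions the rule; the second-to-last letter is.
"hepvikwimd" has second-to-last letter 'm'. The stems whose second-to-last letter is 'm' (wotomp → dewotomp, wademv → dewademv, rapwissomd → derapwissomd) add the prefix de-.
The other patterns: stems whose second-to-last letter is 'g' or 'h' insert -ez- after the first vowel; stems whose second-to-last letter is 'f' or 'w' add -ar.
So hepvikwimd → dehepvikwimd.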